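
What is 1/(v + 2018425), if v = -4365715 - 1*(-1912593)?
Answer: -1/434697 ≈ -2.3005e-6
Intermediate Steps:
v = -2453122 (v = -4365715 + 1912593 = -2453122)
1/(v + 2018425) = 1/(-2453122 + 2018425) = 1/(-434697) = -1/434697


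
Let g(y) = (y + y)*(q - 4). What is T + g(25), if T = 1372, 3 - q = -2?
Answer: 1422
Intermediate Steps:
q = 5 (q = 3 - 1*(-2) = 3 + 2 = 5)
g(y) = 2*y (g(y) = (y + y)*(5 - 4) = (2*y)*1 = 2*y)
T + g(25) = 1372 + 2*25 = 1372 + 50 = 1422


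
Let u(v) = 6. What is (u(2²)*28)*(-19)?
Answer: -3192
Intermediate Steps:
(u(2²)*28)*(-19) = (6*28)*(-19) = 168*(-19) = -3192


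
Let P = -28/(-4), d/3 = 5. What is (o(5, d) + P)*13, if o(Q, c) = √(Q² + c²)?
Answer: 91 + 65*√10 ≈ 296.55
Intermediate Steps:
d = 15 (d = 3*5 = 15)
P = 7 (P = -28*(-1)/4 = -7*(-1) = 7)
(o(5, d) + P)*13 = (√(5² + 15²) + 7)*13 = (√(25 + 225) + 7)*13 = (√250 + 7)*13 = (5*√10 + 7)*13 = (7 + 5*√10)*13 = 91 + 65*√10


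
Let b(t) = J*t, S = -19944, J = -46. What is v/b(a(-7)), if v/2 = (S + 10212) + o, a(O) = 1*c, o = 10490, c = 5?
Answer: -758/115 ≈ -6.5913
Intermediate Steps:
a(O) = 5 (a(O) = 1*5 = 5)
v = 1516 (v = 2*((-19944 + 10212) + 10490) = 2*(-9732 + 10490) = 2*758 = 1516)
b(t) = -46*t
v/b(a(-7)) = 1516/((-46*5)) = 1516/(-230) = 1516*(-1/230) = -758/115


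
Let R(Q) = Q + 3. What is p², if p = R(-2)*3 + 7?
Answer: 100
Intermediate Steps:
R(Q) = 3 + Q
p = 10 (p = (3 - 2)*3 + 7 = 1*3 + 7 = 3 + 7 = 10)
p² = 10² = 100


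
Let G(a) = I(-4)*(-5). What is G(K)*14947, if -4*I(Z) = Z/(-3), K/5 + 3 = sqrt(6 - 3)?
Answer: 74735/3 ≈ 24912.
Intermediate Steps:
K = -15 + 5*sqrt(3) (K = -15 + 5*sqrt(6 - 3) = -15 + 5*sqrt(3) ≈ -6.3397)
I(Z) = Z/12 (I(Z) = -Z/(4*(-3)) = -Z*(-1)/(4*3) = -(-1)*Z/12 = Z/12)
G(a) = 5/3 (G(a) = ((1/12)*(-4))*(-5) = -1/3*(-5) = 5/3)
G(K)*14947 = (5/3)*14947 = 74735/3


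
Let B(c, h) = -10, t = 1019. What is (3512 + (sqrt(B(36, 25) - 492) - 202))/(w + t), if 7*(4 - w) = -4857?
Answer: 11585/6009 + 7*I*sqrt(502)/12018 ≈ 1.9279 + 0.01305*I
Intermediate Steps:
w = 4885/7 (w = 4 - 1/7*(-4857) = 4 + 4857/7 = 4885/7 ≈ 697.86)
(3512 + (sqrt(B(36, 25) - 492) - 202))/(w + t) = (3512 + (sqrt(-10 - 492) - 202))/(4885/7 + 1019) = (3512 + (sqrt(-502) - 202))/(12018/7) = (3512 + (I*sqrt(502) - 202))*(7/12018) = (3512 + (-202 + I*sqrt(502)))*(7/12018) = (3310 + I*sqrt(502))*(7/12018) = 11585/6009 + 7*I*sqrt(502)/12018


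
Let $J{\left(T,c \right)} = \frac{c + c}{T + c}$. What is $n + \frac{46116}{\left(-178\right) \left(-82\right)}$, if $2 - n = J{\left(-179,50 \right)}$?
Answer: $\frac{2793583}{470721} \approx 5.9347$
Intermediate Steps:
$J{\left(T,c \right)} = \frac{2 c}{T + c}$
$n = \frac{358}{129}$ ($n = 2 - 2 \cdot 50 \frac{1}{-179 + 50} = 2 - 2 \cdot 50 \frac{1}{-129} = 2 - 2 \cdot 50 \left(- \frac{1}{129}\right) = 2 - - \frac{100}{129} = 2 + \frac{100}{129} = \frac{358}{129} \approx 2.7752$)
$n + \frac{46116}{\left(-178\right) \left(-82\right)} = \frac{358}{129} + \frac{46116}{\left(-178\right) \left(-82\right)} = \frac{358}{129} + \frac{46116}{14596} = \frac{358}{129} + 46116 \cdot \frac{1}{14596} = \frac{358}{129} + \frac{11529}{3649} = \frac{2793583}{470721}$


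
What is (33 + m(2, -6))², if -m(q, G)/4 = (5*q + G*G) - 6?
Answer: 16129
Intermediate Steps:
m(q, G) = 24 - 20*q - 4*G² (m(q, G) = -4*((5*q + G*G) - 6) = -4*((5*q + G²) - 6) = -4*((G² + 5*q) - 6) = -4*(-6 + G² + 5*q) = 24 - 20*q - 4*G²)
(33 + m(2, -6))² = (33 + (24 - 20*2 - 4*(-6)²))² = (33 + (24 - 40 - 4*36))² = (33 + (24 - 40 - 144))² = (33 - 160)² = (-127)² = 16129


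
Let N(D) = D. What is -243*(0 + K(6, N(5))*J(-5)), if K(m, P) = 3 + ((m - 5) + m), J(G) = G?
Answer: 12150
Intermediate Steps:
K(m, P) = -2 + 2*m (K(m, P) = 3 + ((-5 + m) + m) = 3 + (-5 + 2*m) = -2 + 2*m)
-243*(0 + K(6, N(5))*J(-5)) = -243*(0 + (-2 + 2*6)*(-5)) = -243*(0 + (-2 + 12)*(-5)) = -243*(0 + 10*(-5)) = -243*(0 - 50) = -243*(-50) = 12150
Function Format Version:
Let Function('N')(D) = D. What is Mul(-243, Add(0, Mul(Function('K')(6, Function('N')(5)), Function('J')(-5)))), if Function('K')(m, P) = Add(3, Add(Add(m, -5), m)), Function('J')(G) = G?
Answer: 12150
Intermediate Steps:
Function('K')(m, P) = Add(-2, Mul(2, m)) (Function('K')(m, P) = Add(3, Add(Add(-5, m), m)) = Add(3, Add(-5, Mul(2, m))) = Add(-2, Mul(2, m)))
Mul(-243, Add(0, Mul(Function('K')(6, Function('N')(5)), Function('J')(-5)))) = Mul(-243, Add(0, Mul(Add(-2, Mul(2, 6)), -5))) = Mul(-243, Add(0, Mul(Add(-2, 12), -5))) = Mul(-243, Add(0, Mul(10, -5))) = Mul(-243, Add(0, -50)) = Mul(-243, -50) = 12150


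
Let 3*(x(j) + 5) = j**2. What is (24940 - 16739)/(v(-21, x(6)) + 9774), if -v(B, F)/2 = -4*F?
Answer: 8201/9830 ≈ 0.83428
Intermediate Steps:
x(j) = -5 + j**2/3
v(B, F) = 8*F (v(B, F) = -(-8)*F = 8*F)
(24940 - 16739)/(v(-21, x(6)) + 9774) = (24940 - 16739)/(8*(-5 + (1/3)*6**2) + 9774) = 8201/(8*(-5 + (1/3)*36) + 9774) = 8201/(8*(-5 + 12) + 9774) = 8201/(8*7 + 9774) = 8201/(56 + 9774) = 8201/9830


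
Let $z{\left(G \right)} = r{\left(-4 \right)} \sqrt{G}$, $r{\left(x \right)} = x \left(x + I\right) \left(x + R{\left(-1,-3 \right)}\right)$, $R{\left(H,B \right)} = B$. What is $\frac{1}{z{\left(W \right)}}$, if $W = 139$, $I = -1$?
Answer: $- \frac{\sqrt{139}}{19460} \approx -0.00060585$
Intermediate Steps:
$r{\left(x \right)} = x \left(-1 + x\right) \left(-3 + x\right)$ ($r{\left(x \right)} = x \left(x - 1\right) \left(x - 3\right) = x \left(-1 + x\right) \left(-3 + x\right)$)
$z{\left(G \right)} = - 140 \sqrt{G}$ ($z{\left(G \right)} = - 4 \left(3 + \left(-4\right)^{2} - -16\right) \sqrt{G} = - 4 \left(3 + 16 + 16\right) \sqrt{G} = \left(-4\right) 35 \sqrt{G} = - 140 \sqrt{G}$)
$\frac{1}{z{\left(W \right)}} = \frac{1}{\left(-140\right) \sqrt{139}} = - \frac{\sqrt{139}}{19460}$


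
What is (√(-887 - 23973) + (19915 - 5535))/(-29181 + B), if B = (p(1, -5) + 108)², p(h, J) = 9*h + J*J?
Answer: -14380/9017 - 2*I*√6215/9017 ≈ -1.5948 - 0.017486*I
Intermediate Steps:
p(h, J) = J² + 9*h (p(h, J) = 9*h + J² = J² + 9*h)
B = 20164 (B = (((-5)² + 9*1) + 108)² = ((25 + 9) + 108)² = (34 + 108)² = 142² = 20164)
(√(-887 - 23973) + (19915 - 5535))/(-29181 + B) = (√(-887 - 23973) + (19915 - 5535))/(-29181 + 20164) = (√(-24860) + 14380)/(-9017) = (2*I*√6215 + 14380)*(-1/9017) = (14380 + 2*I*√6215)*(-1/9017) = -14380/9017 - 2*I*√6215/9017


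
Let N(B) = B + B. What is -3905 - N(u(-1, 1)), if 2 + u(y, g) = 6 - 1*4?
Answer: -3905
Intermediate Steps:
u(y, g) = 0 (u(y, g) = -2 + (6 - 1*4) = -2 + (6 - 4) = -2 + 2 = 0)
N(B) = 2*B
-3905 - N(u(-1, 1)) = -3905 - 2*0 = -3905 - 1*0 = -3905 + 0 = -3905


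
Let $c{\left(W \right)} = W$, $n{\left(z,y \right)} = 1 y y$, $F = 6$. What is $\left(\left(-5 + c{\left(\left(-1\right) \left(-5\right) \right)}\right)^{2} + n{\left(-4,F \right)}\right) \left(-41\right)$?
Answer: $-1476$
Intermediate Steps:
$n{\left(z,y \right)} = y^{2}$ ($n{\left(z,y \right)} = y y = y^{2}$)
$\left(\left(-5 + c{\left(\left(-1\right) \left(-5\right) \right)}\right)^{2} + n{\left(-4,F \right)}\right) \left(-41\right) = \left(\left(-5 - -5\right)^{2} + 6^{2}\right) \left(-41\right) = \left(\left(-5 + 5\right)^{2} + 36\right) \left(-41\right) = \left(0^{2} + 36\right) \left(-41\right) = \left(0 + 36\right) \left(-41\right) = 36 \left(-41\right) = -1476$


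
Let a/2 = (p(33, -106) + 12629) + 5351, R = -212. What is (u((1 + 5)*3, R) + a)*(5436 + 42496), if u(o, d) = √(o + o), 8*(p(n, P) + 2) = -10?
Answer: 1723610754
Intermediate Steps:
p(n, P) = -13/4 (p(n, P) = -2 + (⅛)*(-10) = -2 - 5/4 = -13/4)
u(o, d) = √2*√o (u(o, d) = √(2*o) = √2*√o)
a = 71907/2 (a = 2*((-13/4 + 12629) + 5351) = 2*(50503/4 + 5351) = 2*(71907/4) = 71907/2 ≈ 35954.)
(u((1 + 5)*3, R) + a)*(5436 + 42496) = (√2*√((1 + 5)*3) + 71907/2)*(5436 + 42496) = (√2*√(6*3) + 71907/2)*47932 = (√2*√18 + 71907/2)*47932 = (√2*(3*√2) + 71907/2)*47932 = (6 + 71907/2)*47932 = (71919/2)*47932 = 1723610754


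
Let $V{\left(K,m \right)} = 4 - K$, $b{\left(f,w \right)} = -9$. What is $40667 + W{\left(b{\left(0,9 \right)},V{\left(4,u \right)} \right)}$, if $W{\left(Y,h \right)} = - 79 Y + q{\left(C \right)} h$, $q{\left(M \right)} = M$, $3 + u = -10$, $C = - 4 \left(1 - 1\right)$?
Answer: $41378$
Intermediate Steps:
$C = 0$ ($C = \left(-4\right) 0 = 0$)
$u = -13$ ($u = -3 - 10 = -13$)
$W{\left(Y,h \right)} = - 79 Y$ ($W{\left(Y,h \right)} = - 79 Y + 0 h = - 79 Y + 0 = - 79 Y$)
$40667 + W{\left(b{\left(0,9 \right)},V{\left(4,u \right)} \right)} = 40667 - -711 = 40667 + 711 = 41378$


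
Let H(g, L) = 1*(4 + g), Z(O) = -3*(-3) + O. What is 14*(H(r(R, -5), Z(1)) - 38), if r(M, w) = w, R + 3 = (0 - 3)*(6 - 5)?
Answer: -546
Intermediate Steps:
R = -6 (R = -3 + (0 - 3)*(6 - 5) = -3 - 3*1 = -3 - 3 = -6)
Z(O) = 9 + O
H(g, L) = 4 + g
14*(H(r(R, -5), Z(1)) - 38) = 14*((4 - 5) - 38) = 14*(-1 - 38) = 14*(-39) = -546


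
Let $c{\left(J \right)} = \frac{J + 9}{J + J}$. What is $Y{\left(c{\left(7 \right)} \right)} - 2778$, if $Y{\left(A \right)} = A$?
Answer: $- \frac{19438}{7} \approx -2776.9$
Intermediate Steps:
$c{\left(J \right)} = \frac{9 + J}{2 J}$
$Y{\left(c{\left(7 \right)} \right)} - 2778 = \frac{9 + 7}{2 \cdot 7} - 2778 = \frac{1}{2} \cdot \frac{1}{7} \cdot 16 - 2778 = \frac{8}{7} - 2778 = - \frac{19438}{7}$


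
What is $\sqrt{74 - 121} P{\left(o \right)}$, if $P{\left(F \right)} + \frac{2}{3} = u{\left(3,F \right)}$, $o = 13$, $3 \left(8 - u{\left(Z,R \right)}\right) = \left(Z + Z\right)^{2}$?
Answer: $- \frac{14 i \sqrt{47}}{3} \approx - 31.993 i$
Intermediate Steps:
$u{\left(Z,R \right)} = 8 - \frac{4 Z^{2}}{3}$ ($u{\left(Z,R \right)} = 8 - \frac{\left(Z + Z\right)^{2}}{3} = 8 - \frac{\left(2 Z\right)^{2}}{3} = 8 - \frac{4 Z^{2}}{3}$)
$P{\left(F \right)} = - \frac{14}{3}$ ($P{\left(F \right)} = - \frac{2}{3} + \left(8 - \frac{4 \cdot 3^{2}}{3}\right) = - \frac{2}{3} + \left(8 - 12\right) = - \frac{2}{3} - 4 = - \frac{14}{3}$)
$\sqrt{74 - 121} P{\left(o \right)} = \sqrt{74 - 121} \left(- \frac{14}{3}\right) = \sqrt{-47} \left(- \frac{14}{3}\right) = i \sqrt{47} \left(- \frac{14}{3}\right) = - \frac{14 i \sqrt{47}}{3}$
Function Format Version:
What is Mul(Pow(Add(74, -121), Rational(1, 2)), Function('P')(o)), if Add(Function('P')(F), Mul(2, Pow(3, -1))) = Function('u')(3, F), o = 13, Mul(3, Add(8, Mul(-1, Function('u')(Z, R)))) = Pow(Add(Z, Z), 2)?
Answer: Mul(Rational(-14, 3), I, Pow(47, Rational(1, 2))) ≈ Mul(-31.993, I)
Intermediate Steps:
Function('u')(Z, R) = Add(8, Mul(Rational(-4, 3), Pow(Z, 2))) (Function('u')(Z, R) = Add(8, Mul(Rational(-1, 3), Pow(Add(Z, Z), 2))) = Add(8, Mul(Rational(-1, 3), Pow(Mul(2, Z), 2))) = Add(8, Mul(Rational(-1, 3), Mul(4, Pow(Z, 2)))) = Add(8, Mul(Rational(-4, 3), Pow(Z, 2))))
Function('P')(F) = Rational(-14, 3) (Function('P')(F) = Add(Rational(-2, 3), Add(8, Mul(Rational(-4, 3), Pow(3, 2)))) = Add(Rational(-2, 3), Add(8, Mul(Rational(-4, 3), 9))) = Add(Rational(-2, 3), Add(8, -12)) = Add(Rational(-2, 3), -4) = Rational(-14, 3))
Mul(Pow(Add(74, -121), Rational(1, 2)), Function('P')(o)) = Mul(Pow(Add(74, -121), Rational(1, 2)), Rational(-14, 3)) = Mul(Pow(-47, Rational(1, 2)), Rational(-14, 3)) = Mul(Mul(I, Pow(47, Rational(1, 2))), Rational(-14, 3)) = Mul(Rational(-14, 3), I, Pow(47, Rational(1, 2)))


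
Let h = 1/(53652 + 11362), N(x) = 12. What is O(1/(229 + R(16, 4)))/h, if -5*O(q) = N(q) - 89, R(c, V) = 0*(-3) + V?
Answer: 5006078/5 ≈ 1.0012e+6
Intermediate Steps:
R(c, V) = V (R(c, V) = 0 + V = V)
h = 1/65014 ≈ 1.5381e-5
O(q) = 77/5 (O(q) = -(12 - 89)/5 = -⅕*(-77) = 77/5)
O(1/(229 + R(16, 4)))/h = 77/(5*(1/65014)) = (77/5)*65014 = 5006078/5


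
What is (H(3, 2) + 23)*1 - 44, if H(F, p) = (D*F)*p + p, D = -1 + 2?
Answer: -13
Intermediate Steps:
D = 1
H(F, p) = p + F*p (H(F, p) = (1*F)*p + p = F*p + p = p + F*p)
(H(3, 2) + 23)*1 - 44 = (2*(1 + 3) + 23)*1 - 44 = (2*4 + 23)*1 - 44 = (8 + 23)*1 - 44 = 31*1 - 44 = 31 - 44 = -13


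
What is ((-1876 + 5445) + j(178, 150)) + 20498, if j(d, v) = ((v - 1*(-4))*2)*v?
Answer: 70267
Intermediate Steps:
j(d, v) = v*(8 + 2*v) (j(d, v) = ((v + 4)*2)*v = ((4 + v)*2)*v = (8 + 2*v)*v = v*(8 + 2*v))
((-1876 + 5445) + j(178, 150)) + 20498 = ((-1876 + 5445) + 2*150*(4 + 150)) + 20498 = (3569 + 2*150*154) + 20498 = (3569 + 46200) + 20498 = 49769 + 20498 = 70267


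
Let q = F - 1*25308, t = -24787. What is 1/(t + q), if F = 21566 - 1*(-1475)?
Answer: -1/27054 ≈ -3.6963e-5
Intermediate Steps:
F = 23041 (F = 21566 + 1475 = 23041)
q = -2267 (q = 23041 - 1*25308 = 23041 - 25308 = -2267)
1/(t + q) = 1/(-24787 - 2267) = 1/(-27054) = -1/27054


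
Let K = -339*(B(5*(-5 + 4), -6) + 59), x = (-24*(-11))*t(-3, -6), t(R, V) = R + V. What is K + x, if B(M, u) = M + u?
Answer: -18648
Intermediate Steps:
x = -2376 (x = (-24*(-11))*(-3 - 6) = 264*(-9) = -2376)
K = -16272 (K = -339*((5*(-5 + 4) - 6) + 59) = -339*((5*(-1) - 6) + 59) = -339*((-5 - 6) + 59) = -339*(-11 + 59) = -339*48 = -16272)
K + x = -16272 - 2376 = -18648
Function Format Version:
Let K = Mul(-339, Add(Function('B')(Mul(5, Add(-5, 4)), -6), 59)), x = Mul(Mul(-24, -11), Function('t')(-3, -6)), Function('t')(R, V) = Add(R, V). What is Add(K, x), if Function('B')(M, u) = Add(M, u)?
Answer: -18648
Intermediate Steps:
x = -2376 (x = Mul(Mul(-24, -11), Add(-3, -6)) = Mul(264, -9) = -2376)
K = -16272 (K = Mul(-339, Add(Add(Mul(5, Add(-5, 4)), -6), 59)) = Mul(-339, Add(Add(Mul(5, -1), -6), 59)) = Mul(-339, Add(Add(-5, -6), 59)) = Mul(-339, Add(-11, 59)) = Mul(-339, 48) = -16272)
Add(K, x) = Add(-16272, -2376) = -18648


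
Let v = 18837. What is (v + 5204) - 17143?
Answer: 6898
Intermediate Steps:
(v + 5204) - 17143 = (18837 + 5204) - 17143 = 24041 - 17143 = 6898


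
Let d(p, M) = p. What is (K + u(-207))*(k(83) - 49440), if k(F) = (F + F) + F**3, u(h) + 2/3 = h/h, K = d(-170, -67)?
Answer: -88653039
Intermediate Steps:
K = -170
u(h) = 1/3 (u(h) = -2/3 + h/h = -2/3 + 1 = 1/3)
k(F) = F**3 + 2*F (k(F) = 2*F + F**3 = F**3 + 2*F)
(K + u(-207))*(k(83) - 49440) = (-170 + 1/3)*(83*(2 + 83**2) - 49440) = -509*(83*(2 + 6889) - 49440)/3 = -509*(83*6891 - 49440)/3 = -509*(571953 - 49440)/3 = -509/3*522513 = -88653039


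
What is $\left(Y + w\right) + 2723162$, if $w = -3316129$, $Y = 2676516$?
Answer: $2083549$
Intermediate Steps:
$\left(Y + w\right) + 2723162 = \left(2676516 - 3316129\right) + 2723162 = -639613 + 2723162 = 2083549$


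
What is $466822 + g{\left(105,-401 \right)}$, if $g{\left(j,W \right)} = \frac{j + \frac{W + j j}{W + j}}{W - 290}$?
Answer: $\frac{11935235517}{25567} \approx 4.6682 \cdot 10^{5}$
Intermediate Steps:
$g{\left(j,W \right)} = \frac{j + \frac{W + j^{2}}{W + j}}{-290 + W}$
$466822 + g{\left(105,-401 \right)} = 466822 + \frac{-401 + 2 \cdot 105^{2} - 42105}{\left(-401\right)^{2} - -116290 - 30450 - 42105} = 466822 + \frac{-401 + 2 \cdot 11025 - 42105}{160801 + 116290 - 30450 - 42105} = 466822 + \frac{-401 + 22050 - 42105}{204536} = 466822 + \frac{1}{204536} \left(-20456\right) = 466822 - \frac{2557}{25567} = \frac{11935235517}{25567}$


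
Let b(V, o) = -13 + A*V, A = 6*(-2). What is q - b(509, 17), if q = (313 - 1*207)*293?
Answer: 37179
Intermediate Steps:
A = -12
b(V, o) = -13 - 12*V
q = 31058 (q = (313 - 207)*293 = 106*293 = 31058)
q - b(509, 17) = 31058 - (-13 - 12*509) = 31058 - (-13 - 6108) = 31058 - 1*(-6121) = 31058 + 6121 = 37179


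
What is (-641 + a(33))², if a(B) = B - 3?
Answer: 373321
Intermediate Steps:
a(B) = -3 + B
(-641 + a(33))² = (-641 + (-3 + 33))² = (-641 + 30)² = (-611)² = 373321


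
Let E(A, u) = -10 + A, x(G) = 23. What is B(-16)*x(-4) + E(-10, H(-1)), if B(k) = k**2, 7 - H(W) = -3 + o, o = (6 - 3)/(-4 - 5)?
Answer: 5868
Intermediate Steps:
o = -1/3 (o = 3/(-9) = 3*(-1/9) = -1/3 ≈ -0.33333)
H(W) = 31/3 (H(W) = 7 - (-3 - 1/3) = 7 - 1*(-10/3) = 7 + 10/3 = 31/3)
B(-16)*x(-4) + E(-10, H(-1)) = (-16)**2*23 + (-10 - 10) = 256*23 - 20 = 5888 - 20 = 5868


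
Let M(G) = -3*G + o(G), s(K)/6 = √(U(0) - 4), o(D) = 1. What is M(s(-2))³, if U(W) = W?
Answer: -3887 + 46548*I ≈ -3887.0 + 46548.0*I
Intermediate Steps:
s(K) = 12*I (s(K) = 6*√(0 - 4) = 6*√(-4) = 6*(2*I) = 12*I)
M(G) = 1 - 3*G (M(G) = -3*G + 1 = 1 - 3*G)
M(s(-2))³ = (1 - 36*I)³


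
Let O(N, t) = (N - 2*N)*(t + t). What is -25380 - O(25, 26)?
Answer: -24080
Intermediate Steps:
O(N, t) = -2*N*t (O(N, t) = (-N)*(2*t) = -2*N*t)
-25380 - O(25, 26) = -25380 - (-2)*25*26 = -25380 - 1*(-1300) = -25380 + 1300 = -24080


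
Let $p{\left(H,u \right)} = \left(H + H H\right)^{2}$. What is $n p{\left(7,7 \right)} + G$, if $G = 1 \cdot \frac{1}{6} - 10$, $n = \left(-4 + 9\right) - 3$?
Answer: $\frac{37573}{6} \approx 6262.2$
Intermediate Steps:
$p{\left(H,u \right)} = \left(H + H^{2}\right)^{2}$
$n = 2$ ($n = 5 - 3 = 2$)
$G = - \frac{59}{6}$ ($G = 1 \cdot \frac{1}{6} - 10 = \frac{1}{6} - 10 = - \frac{59}{6} \approx -9.8333$)
$n p{\left(7,7 \right)} + G = 2 \cdot 7^{2} \left(1 + 7\right)^{2} - \frac{59}{6} = 2 \cdot 49 \cdot 8^{2} - \frac{59}{6} = 2 \cdot 49 \cdot 64 - \frac{59}{6} = 2 \cdot 3136 - \frac{59}{6} = 6272 - \frac{59}{6} = \frac{37573}{6}$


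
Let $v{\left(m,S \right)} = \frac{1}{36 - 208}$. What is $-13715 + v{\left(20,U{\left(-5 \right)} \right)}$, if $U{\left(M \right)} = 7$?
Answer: $- \frac{2358981}{172} \approx -13715.0$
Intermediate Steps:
$v{\left(m,S \right)} = - \frac{1}{172}$ ($v{\left(m,S \right)} = \frac{1}{-172} = - \frac{1}{172}$)
$-13715 + v{\left(20,U{\left(-5 \right)} \right)} = -13715 - \frac{1}{172} = - \frac{2358981}{172}$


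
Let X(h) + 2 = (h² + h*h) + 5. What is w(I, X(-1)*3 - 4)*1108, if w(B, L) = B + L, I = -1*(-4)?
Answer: 16620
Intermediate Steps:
X(h) = 3 + 2*h² (X(h) = -2 + ((h² + h*h) + 5) = -2 + ((h² + h²) + 5) = -2 + (2*h² + 5) = -2 + (5 + 2*h²) = 3 + 2*h²)
I = 4
w(I, X(-1)*3 - 4)*1108 = (4 + ((3 + 2*(-1)²)*3 - 4))*1108 = (4 + ((3 + 2*1)*3 - 4))*1108 = (4 + ((3 + 2)*3 - 4))*1108 = (4 + (5*3 - 4))*1108 = (4 + (15 - 4))*1108 = (4 + 11)*1108 = 15*1108 = 16620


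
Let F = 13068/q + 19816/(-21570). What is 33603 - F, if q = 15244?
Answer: 1381140765698/41101635 ≈ 33603.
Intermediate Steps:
F = -2524793/41101635 (F = 13068/15244 + 19816/(-21570) = 13068*(1/15244) + 19816*(-1/21570) = 3267/3811 - 9908/10785 = -2524793/41101635 ≈ -0.061428)
33603 - F = 33603 - 1*(-2524793/41101635) = 33603 + 2524793/41101635 = 1381140765698/41101635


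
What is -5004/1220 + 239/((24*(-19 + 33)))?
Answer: -347441/102480 ≈ -3.3903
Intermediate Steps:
-5004/1220 + 239/((24*(-19 + 33))) = -5004*1/1220 + 239/((24*14)) = -1251/305 + 239/336 = -347441/102480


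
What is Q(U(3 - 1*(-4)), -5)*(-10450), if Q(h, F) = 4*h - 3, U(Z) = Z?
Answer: -261250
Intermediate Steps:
Q(h, F) = -3 + 4*h
Q(U(3 - 1*(-4)), -5)*(-10450) = (-3 + 4*(3 - 1*(-4)))*(-10450) = (-3 + 4*(3 + 4))*(-10450) = (-3 + 4*7)*(-10450) = (-3 + 28)*(-10450) = 25*(-10450) = -261250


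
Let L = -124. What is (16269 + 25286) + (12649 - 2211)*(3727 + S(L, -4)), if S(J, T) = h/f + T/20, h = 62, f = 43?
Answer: 8375742861/215 ≈ 3.8957e+7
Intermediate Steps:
S(J, T) = 62/43 + T/20
(16269 + 25286) + (12649 - 2211)*(3727 + S(L, -4)) = (16269 + 25286) + (12649 - 2211)*(3727 + (62/43 + (1/20)*(-4))) = 41555 + 10438*(3727 + (62/43 - ⅕)) = 41555 + 10438*(3727 + 267/215) = 41555 + 10438*(801572/215) = 41555 + 8366808536/215 = 8375742861/215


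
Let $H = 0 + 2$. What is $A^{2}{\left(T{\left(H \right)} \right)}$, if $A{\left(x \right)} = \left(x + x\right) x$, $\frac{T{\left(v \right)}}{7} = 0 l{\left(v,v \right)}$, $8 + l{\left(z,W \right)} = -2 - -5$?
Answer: $0$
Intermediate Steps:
$l{\left(z,W \right)} = -5$ ($l{\left(z,W \right)} = -8 - -3 = -8 + \left(-2 + 5\right) = -8 + 3 = -5$)
$H = 2$
$T{\left(v \right)} = 0$ ($T{\left(v \right)} = 7 \cdot 0 \left(-5\right) = 7 \cdot 0 = 0$)
$A{\left(x \right)} = 2 x^{2}$ ($A{\left(x \right)} = 2 x x = 2 x^{2}$)
$A^{2}{\left(T{\left(H \right)} \right)} = \left(2 \cdot 0^{2}\right)^{2} = \left(2 \cdot 0\right)^{2} = 0^{2} = 0$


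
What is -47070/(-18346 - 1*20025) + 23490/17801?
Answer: 1739227860/683042171 ≈ 2.5463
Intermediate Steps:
-47070/(-18346 - 1*20025) + 23490/17801 = -47070/(-18346 - 20025) + 23490*(1/17801) = -47070/(-38371) + 23490/17801 = -47070*(-1/38371) + 23490/17801 = 47070/38371 + 23490/17801 = 1739227860/683042171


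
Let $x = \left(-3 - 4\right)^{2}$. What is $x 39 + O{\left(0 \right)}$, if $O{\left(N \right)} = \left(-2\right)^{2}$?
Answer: $1915$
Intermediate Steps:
$O{\left(N \right)} = 4$
$x = 49$ ($x = \left(-7\right)^{2} = 49$)
$x 39 + O{\left(0 \right)} = 49 \cdot 39 + 4 = 1911 + 4 = 1915$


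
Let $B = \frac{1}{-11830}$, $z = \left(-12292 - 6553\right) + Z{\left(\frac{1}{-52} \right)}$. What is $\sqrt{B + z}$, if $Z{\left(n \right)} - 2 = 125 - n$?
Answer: $\frac{i \sqrt{15500359945}}{910} \approx 136.81 i$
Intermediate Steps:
$Z{\left(n \right)} = 127 - n$ ($Z{\left(n \right)} = 2 - \left(-125 + n\right) = 127 - n$)
$z = - \frac{973335}{52}$ ($z = \left(-12292 - 6553\right) + \left(127 - \frac{1}{-52}\right) = -18845 + \left(127 - - \frac{1}{52}\right) = -18845 + \left(127 + \frac{1}{52}\right) = -18845 + \frac{6605}{52} = - \frac{973335}{52} \approx -18718.0$)
$B = - \frac{1}{11830} \approx -8.4531 \cdot 10^{-5}$
$\sqrt{B + z} = \sqrt{- \frac{1}{11830} - \frac{973335}{52}} = \sqrt{- \frac{442867427}{23660}} = \frac{i \sqrt{15500359945}}{910}$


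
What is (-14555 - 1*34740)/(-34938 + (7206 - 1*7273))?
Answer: 9859/7001 ≈ 1.4082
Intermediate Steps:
(-14555 - 1*34740)/(-34938 + (7206 - 1*7273)) = (-14555 - 34740)/(-34938 + (7206 - 7273)) = -49295/(-34938 - 67) = -49295/(-35005) = -49295*(-1/35005) = 9859/7001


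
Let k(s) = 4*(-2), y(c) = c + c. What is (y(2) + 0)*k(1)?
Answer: -32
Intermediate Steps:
y(c) = 2*c
k(s) = -8
(y(2) + 0)*k(1) = (2*2 + 0)*(-8) = (4 + 0)*(-8) = 4*(-8) = -32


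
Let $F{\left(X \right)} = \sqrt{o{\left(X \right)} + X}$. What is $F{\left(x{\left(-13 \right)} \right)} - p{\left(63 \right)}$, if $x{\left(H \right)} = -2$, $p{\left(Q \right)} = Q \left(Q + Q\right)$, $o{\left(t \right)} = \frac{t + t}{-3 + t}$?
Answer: $-7938 + \frac{i \sqrt{30}}{5} \approx -7938.0 + 1.0954 i$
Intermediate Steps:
$o{\left(t \right)} = \frac{2 t}{-3 + t}$
$p{\left(Q \right)} = 2 Q^{2}$ ($p{\left(Q \right)} = Q 2 Q = 2 Q^{2}$)
$F{\left(X \right)} = \sqrt{X + \frac{2 X}{-3 + X}}$ ($F{\left(X \right)} = \sqrt{\frac{2 X}{-3 + X} + X} = \sqrt{X + \frac{2 X}{-3 + X}}$)
$F{\left(x{\left(-13 \right)} \right)} - p{\left(63 \right)} = \sqrt{- \frac{2 \left(-1 - 2\right)}{-3 - 2}} - 2 \cdot 63^{2} = \sqrt{\left(-2\right) \frac{1}{-5} \left(-3\right)} - 2 \cdot 3969 = \sqrt{\left(-2\right) \left(- \frac{1}{5}\right) \left(-3\right)} - 7938 = \sqrt{- \frac{6}{5}} - 7938 = \frac{i \sqrt{30}}{5} - 7938 = -7938 + \frac{i \sqrt{30}}{5}$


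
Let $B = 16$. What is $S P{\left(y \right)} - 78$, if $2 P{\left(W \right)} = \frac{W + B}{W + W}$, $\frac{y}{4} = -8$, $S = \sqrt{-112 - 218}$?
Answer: $-78 + \frac{i \sqrt{330}}{8} \approx -78.0 + 2.2707 i$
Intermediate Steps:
$S = i \sqrt{330}$ ($S = \sqrt{-330} = i \sqrt{330} \approx 18.166 i$)
$y = -32$ ($y = 4 \left(-8\right) = -32$)
$P{\left(W \right)} = \frac{16 + W}{4 W}$ ($P{\left(W \right)} = \frac{\left(W + 16\right) \frac{1}{W + W}}{2} = \frac{\left(16 + W\right) \frac{1}{2 W}}{2} = \frac{\frac{1}{2} \frac{1}{W} \left(16 + W\right)}{2} = \frac{16 + W}{4 W}$)
$S P{\left(y \right)} - 78 = i \sqrt{330} \frac{16 - 32}{4 \left(-32\right)} - 78 = i \sqrt{330} \cdot \frac{1}{4} \left(- \frac{1}{32}\right) \left(-16\right) - 78 = i \sqrt{330} \cdot \frac{1}{8} - 78 = \frac{i \sqrt{330}}{8} - 78 = -78 + \frac{i \sqrt{330}}{8}$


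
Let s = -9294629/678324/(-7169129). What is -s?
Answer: -9294629/4862992259796 ≈ -1.9113e-6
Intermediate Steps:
s = 9294629/4862992259796 (s = -9294629*1/678324*(-1/7169129) = -9294629/678324*(-1/7169129) = 9294629/4862992259796 ≈ 1.9113e-6)
-s = -1*9294629/4862992259796 = -9294629/4862992259796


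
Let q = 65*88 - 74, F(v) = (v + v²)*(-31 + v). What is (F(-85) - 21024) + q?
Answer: -843618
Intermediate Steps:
F(v) = (-31 + v)*(v + v²)
q = 5646 (q = 5720 - 74 = 5646)
(F(-85) - 21024) + q = (-85*(-31 + (-85)² - 30*(-85)) - 21024) + 5646 = (-85*(-31 + 7225 + 2550) - 21024) + 5646 = (-85*9744 - 21024) + 5646 = (-828240 - 21024) + 5646 = -849264 + 5646 = -843618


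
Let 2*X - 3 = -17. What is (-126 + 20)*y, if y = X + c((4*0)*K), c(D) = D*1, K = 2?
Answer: 742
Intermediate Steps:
X = -7 (X = 3/2 + (½)*(-17) = 3/2 - 17/2 = -7)
c(D) = D
y = -7 (y = -7 + (4*0)*2 = -7 + 0*2 = -7 + 0 = -7)
(-126 + 20)*y = (-126 + 20)*(-7) = -106*(-7) = 742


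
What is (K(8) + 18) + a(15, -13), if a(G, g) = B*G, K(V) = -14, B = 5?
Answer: 79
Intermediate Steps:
a(G, g) = 5*G
(K(8) + 18) + a(15, -13) = (-14 + 18) + 5*15 = 4 + 75 = 79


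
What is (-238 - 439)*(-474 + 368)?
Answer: 71762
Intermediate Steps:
(-238 - 439)*(-474 + 368) = -677*(-106) = 71762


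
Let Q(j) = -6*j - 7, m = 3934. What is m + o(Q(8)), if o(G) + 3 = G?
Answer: 3876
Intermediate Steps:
Q(j) = -7 - 6*j
o(G) = -3 + G
m + o(Q(8)) = 3934 + (-3 + (-7 - 6*8)) = 3934 + (-3 + (-7 - 48)) = 3934 + (-3 - 55) = 3934 - 58 = 3876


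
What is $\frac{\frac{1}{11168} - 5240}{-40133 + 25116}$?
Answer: $\frac{58520319}{167709856} \approx 0.34894$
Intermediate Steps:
$\frac{\frac{1}{11168} - 5240}{-40133 + 25116} = \frac{\frac{1}{11168} - 5240}{-15017} = \left(- \frac{58520319}{11168}\right) \left(- \frac{1}{15017}\right) = \frac{58520319}{167709856}$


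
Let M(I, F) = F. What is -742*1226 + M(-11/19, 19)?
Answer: -909673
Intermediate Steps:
-742*1226 + M(-11/19, 19) = -742*1226 + 19 = -909692 + 19 = -909673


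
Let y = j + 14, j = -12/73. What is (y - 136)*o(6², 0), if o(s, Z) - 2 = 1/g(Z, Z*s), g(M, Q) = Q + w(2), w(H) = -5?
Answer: -80262/365 ≈ -219.90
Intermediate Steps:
j = -12/73 (j = -12*1/73 = -12/73 ≈ -0.16438)
g(M, Q) = -5 + Q (g(M, Q) = Q - 5 = -5 + Q)
y = 1010/73 (y = -12/73 + 14 = 1010/73 ≈ 13.836)
o(s, Z) = 2 + 1/(-5 + Z*s)
(y - 136)*o(6², 0) = (1010/73 - 136)*((-9 + 2*0*6²)/(-5 + 0*6²)) = -8918*(-9 + 2*0*36)/(73*(-5 + 0*36)) = -8918*(-9 + 0)/(73*(-5 + 0)) = -8918*(-9)/(73*(-5)) = -(-8918)*(-9)/365 = -8918/73*9/5 = -80262/365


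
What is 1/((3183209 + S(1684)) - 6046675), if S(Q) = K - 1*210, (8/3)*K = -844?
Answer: -2/5727985 ≈ -3.4916e-7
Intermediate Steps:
K = -633/2 (K = (3/8)*(-844) = -633/2 ≈ -316.50)
S(Q) = -1053/2 (S(Q) = -633/2 - 1*210 = -633/2 - 210 = -1053/2)
1/((3183209 + S(1684)) - 6046675) = 1/((3183209 - 1053/2) - 6046675) = 1/(6365365/2 - 6046675) = 1/(-5727985/2) = -2/5727985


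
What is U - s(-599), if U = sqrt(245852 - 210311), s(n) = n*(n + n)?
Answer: -717602 + 3*sqrt(3949) ≈ -7.1741e+5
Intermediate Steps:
s(n) = 2*n**2 (s(n) = n*(2*n) = 2*n**2)
U = 3*sqrt(3949) (U = sqrt(35541) = 3*sqrt(3949) ≈ 188.52)
U - s(-599) = 3*sqrt(3949) - 2*(-599)**2 = 3*sqrt(3949) - 2*358801 = 3*sqrt(3949) - 1*717602 = 3*sqrt(3949) - 717602 = -717602 + 3*sqrt(3949)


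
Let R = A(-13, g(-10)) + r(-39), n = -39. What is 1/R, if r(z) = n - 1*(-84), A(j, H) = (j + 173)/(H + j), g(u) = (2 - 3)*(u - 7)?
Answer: 1/85 ≈ 0.011765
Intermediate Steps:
g(u) = 7 - u (g(u) = -(-7 + u) = 7 - u)
A(j, H) = (173 + j)/(H + j)
r(z) = 45 (r(z) = -39 - 1*(-84) = -39 + 84 = 45)
R = 85 (R = (173 - 13)/((7 - 1*(-10)) - 13) + 45 = 160/((7 + 10) - 13) + 45 = 160/(17 - 13) + 45 = 160/4 + 45 = (¼)*160 + 45 = 40 + 45 = 85)
1/R = 1/85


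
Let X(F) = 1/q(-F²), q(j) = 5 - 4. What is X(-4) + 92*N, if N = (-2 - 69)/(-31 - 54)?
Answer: 6617/85 ≈ 77.847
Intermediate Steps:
q(j) = 1
X(F) = 1 (X(F) = 1/1 = 1)
N = 71/85 (N = -71/(-85) = -71*(-1/85) = 71/85 ≈ 0.83529)
X(-4) + 92*N = 1 + 92*(71/85) = 1 + 6532/85 = 6617/85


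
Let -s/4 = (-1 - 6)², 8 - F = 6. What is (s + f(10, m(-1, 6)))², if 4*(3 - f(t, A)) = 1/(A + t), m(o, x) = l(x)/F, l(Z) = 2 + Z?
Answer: 116834481/3136 ≈ 37256.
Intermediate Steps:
F = 2 (F = 8 - 1*6 = 8 - 6 = 2)
m(o, x) = 1 + x/2 (m(o, x) = (2 + x)/2 = (2 + x)*(½) = 1 + x/2)
f(t, A) = 3 - 1/(4*(A + t))
s = -196 (s = -4*(-1 - 6)² = -4*(-7)² = -4*49 = -196)
(s + f(10, m(-1, 6)))² = (-196 + (-¼ + 3*(1 + (½)*6) + 3*10)/((1 + (½)*6) + 10))² = (-196 + (-¼ + 3*(1 + 3) + 30)/((1 + 3) + 10))² = (-196 + (-¼ + 3*4 + 30)/(4 + 10))² = (-196 + (-¼ + 12 + 30)/14)² = (-196 + (1/14)*(167/4))² = (-196 + 167/56)² = (-10809/56)² = 116834481/3136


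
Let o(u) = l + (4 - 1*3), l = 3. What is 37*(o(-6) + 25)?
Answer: 1073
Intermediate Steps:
o(u) = 4 (o(u) = 3 + (4 - 1*3) = 3 + (4 - 3) = 3 + 1 = 4)
37*(o(-6) + 25) = 37*(4 + 25) = 37*29 = 1073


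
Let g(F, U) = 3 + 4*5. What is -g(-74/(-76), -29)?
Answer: -23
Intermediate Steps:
g(F, U) = 23 (g(F, U) = 3 + 20 = 23)
-g(-74/(-76), -29) = -1*23 = -23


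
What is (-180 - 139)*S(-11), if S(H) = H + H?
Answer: 7018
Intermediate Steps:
S(H) = 2*H
(-180 - 139)*S(-11) = (-180 - 139)*(2*(-11)) = -319*(-22) = 7018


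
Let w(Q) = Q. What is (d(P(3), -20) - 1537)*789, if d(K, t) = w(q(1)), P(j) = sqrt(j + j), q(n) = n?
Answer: -1211904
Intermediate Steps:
P(j) = sqrt(2)*sqrt(j) (P(j) = sqrt(2*j) = sqrt(2)*sqrt(j))
d(K, t) = 1
(d(P(3), -20) - 1537)*789 = (1 - 1537)*789 = -1536*789 = -1211904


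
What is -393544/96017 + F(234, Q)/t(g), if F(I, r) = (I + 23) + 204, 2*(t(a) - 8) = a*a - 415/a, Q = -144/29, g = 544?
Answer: -63311430459656/15458494365041 ≈ -4.0956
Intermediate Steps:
Q = -144/29 (Q = -144*1/29 = -144/29 ≈ -4.9655)
t(a) = 8 + a²/2 - 415/(2*a) (t(a) = 8 + (a*a - 415/a)/2 = 8 + (a² - 415/a)/2 = 8 + (a²/2 - 415/(2*a)) = 8 + a²/2 - 415/(2*a))
F(I, r) = 227 + I (F(I, r) = (23 + I) + 204 = 227 + I)
-393544/96017 + F(234, Q)/t(g) = -393544/96017 + (227 + 234)/(((½)*(-415 + 544*(16 + 544²))/544)) = -393544*1/96017 + 461/(((½)*(1/544)*(-415 + 544*(16 + 295936)))) = -393544/96017 + 461/(((½)*(1/544)*(-415 + 544*295952))) = -393544/96017 + 461/(((½)*(1/544)*(-415 + 160997888))) = -393544/96017 + 461/(((½)*(1/544)*160997473)) = -393544/96017 + 461/(160997473/1088) = -393544/96017 + 461*(1088/160997473) = -393544/96017 + 501568/160997473 = -63311430459656/15458494365041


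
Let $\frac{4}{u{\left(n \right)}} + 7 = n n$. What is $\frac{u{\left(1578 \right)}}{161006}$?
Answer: $\frac{2}{200458668731} \approx 9.9771 \cdot 10^{-12}$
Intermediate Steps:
$u{\left(n \right)} = \frac{4}{-7 + n^{2}}$ ($u{\left(n \right)} = \frac{4}{-7 + n n} = \frac{4}{-7 + n^{2}}$)
$\frac{u{\left(1578 \right)}}{161006} = \frac{4 \frac{1}{-7 + 1578^{2}}}{161006} = \frac{4}{-7 + 2490084} \cdot \frac{1}{161006} = \frac{4}{2490077} \cdot \frac{1}{161006} = \frac{2}{200458668731}$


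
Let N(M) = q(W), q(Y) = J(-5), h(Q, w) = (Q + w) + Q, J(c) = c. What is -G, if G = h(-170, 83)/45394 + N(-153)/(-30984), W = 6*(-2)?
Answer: 3867959/703243848 ≈ 0.0055002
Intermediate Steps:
W = -12
h(Q, w) = w + 2*Q
q(Y) = -5
N(M) = -5
G = -3867959/703243848 (G = (83 + 2*(-170))/45394 - 5/(-30984) = (83 - 340)*(1/45394) - 5*(-1/30984) = -257*1/45394 + 5/30984 = -257/45394 + 5/30984 = -3867959/703243848 ≈ -0.0055002)
-G = -1*(-3867959/703243848) = 3867959/703243848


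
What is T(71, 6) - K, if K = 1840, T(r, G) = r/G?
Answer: -10969/6 ≈ -1828.2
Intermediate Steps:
T(71, 6) - K = 71/6 - 1*1840 = 71*(⅙) - 1840 = 71/6 - 1840 = -10969/6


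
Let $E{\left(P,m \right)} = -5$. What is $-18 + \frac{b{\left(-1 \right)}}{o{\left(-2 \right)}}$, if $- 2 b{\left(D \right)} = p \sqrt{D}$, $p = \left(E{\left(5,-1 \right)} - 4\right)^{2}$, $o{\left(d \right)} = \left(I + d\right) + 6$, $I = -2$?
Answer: $-18 - \frac{81 i}{4} \approx -18.0 - 20.25 i$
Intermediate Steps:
$o{\left(d \right)} = 4 + d$ ($o{\left(d \right)} = \left(-2 + d\right) + 6 = 4 + d$)
$p = 81$ ($p = \left(-5 - 4\right)^{2} = \left(-9\right)^{2} = 81$)
$b{\left(D \right)} = - \frac{81 \sqrt{D}}{2}$
$-18 + \frac{b{\left(-1 \right)}}{o{\left(-2 \right)}} = -18 + \frac{\left(- \frac{81}{2}\right) \sqrt{-1}}{4 - 2} = -18 + \frac{\left(- \frac{81}{2}\right) i}{2} = -18 - \frac{81 i}{4}$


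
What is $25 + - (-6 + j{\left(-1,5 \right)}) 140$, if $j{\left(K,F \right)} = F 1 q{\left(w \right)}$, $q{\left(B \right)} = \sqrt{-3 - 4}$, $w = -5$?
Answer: $865 - 700 i \sqrt{7} \approx 865.0 - 1852.0 i$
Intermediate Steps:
$q{\left(B \right)} = i \sqrt{7}$ ($q{\left(B \right)} = \sqrt{-7} = i \sqrt{7}$)
$j{\left(K,F \right)} = i F \sqrt{7}$ ($j{\left(K,F \right)} = F 1 i \sqrt{7} = F i \sqrt{7} = i F \sqrt{7}$)
$25 + - (-6 + j{\left(-1,5 \right)}) 140 = 25 + - (-6 + i 5 \sqrt{7}) 140 = 25 + - (-6 + 5 i \sqrt{7}) 140 = 25 + \left(6 - 5 i \sqrt{7}\right) 140 = 25 + \left(840 - 700 i \sqrt{7}\right) = 865 - 700 i \sqrt{7}$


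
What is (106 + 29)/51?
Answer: 45/17 ≈ 2.6471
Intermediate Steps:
(106 + 29)/51 = 135*(1/51) = 45/17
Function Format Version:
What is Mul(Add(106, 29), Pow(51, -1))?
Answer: Rational(45, 17) ≈ 2.6471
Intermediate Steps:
Mul(Add(106, 29), Pow(51, -1)) = Mul(135, Rational(1, 51)) = Rational(45, 17)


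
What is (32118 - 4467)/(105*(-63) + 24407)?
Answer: 27651/17792 ≈ 1.5541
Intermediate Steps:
(32118 - 4467)/(105*(-63) + 24407) = 27651/(-6615 + 24407) = 27651/17792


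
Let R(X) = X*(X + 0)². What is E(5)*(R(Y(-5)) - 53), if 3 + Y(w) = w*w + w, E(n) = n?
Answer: 24300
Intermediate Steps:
Y(w) = -3 + w + w² (Y(w) = -3 + (w*w + w) = -3 + (w² + w) = -3 + (w + w²) = -3 + w + w²)
R(X) = X³ (R(X) = X*X² = X³)
E(5)*(R(Y(-5)) - 53) = 5*((-3 - 5 + (-5)²)³ - 53) = 5*((-3 - 5 + 25)³ - 53) = 5*(17³ - 53) = 5*(4913 - 53) = 5*4860 = 24300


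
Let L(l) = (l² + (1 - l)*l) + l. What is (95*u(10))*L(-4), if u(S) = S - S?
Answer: 0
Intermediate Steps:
u(S) = 0
L(l) = l + l² + l*(1 - l) (L(l) = (l² + l*(1 - l)) + l = l + l² + l*(1 - l))
(95*u(10))*L(-4) = (95*0)*(2*(-4)) = 0*(-8) = 0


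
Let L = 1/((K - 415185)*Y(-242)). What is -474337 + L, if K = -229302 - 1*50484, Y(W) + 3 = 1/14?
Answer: -13515668828293/28493811 ≈ -4.7434e+5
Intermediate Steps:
Y(W) = -41/14 (Y(W) = -3 + 1/14 = -41/14)
K = -279786 (K = -229302 - 50484 = -279786)
L = 14/28493811 (L = 1/((-279786 - 415185)*(-41/14)) = -14/41/(-694971) = -1/694971*(-14/41) = 14/28493811 ≈ 4.9133e-7)
-474337 + L = -474337 + 14/28493811 = -13515668828293/28493811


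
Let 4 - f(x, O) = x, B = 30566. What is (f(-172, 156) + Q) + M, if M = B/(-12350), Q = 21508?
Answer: 133883417/6175 ≈ 21682.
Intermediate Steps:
f(x, O) = 4 - x
M = -15283/6175 (M = 30566/(-12350) = 30566*(-1/12350) = -15283/6175 ≈ -2.4750)
(f(-172, 156) + Q) + M = ((4 - 1*(-172)) + 21508) - 15283/6175 = ((4 + 172) + 21508) - 15283/6175 = (176 + 21508) - 15283/6175 = 21684 - 15283/6175 = 133883417/6175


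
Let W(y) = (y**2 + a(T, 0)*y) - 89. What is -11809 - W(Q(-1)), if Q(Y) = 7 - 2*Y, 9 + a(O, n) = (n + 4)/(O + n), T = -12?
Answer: -11717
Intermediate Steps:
a(O, n) = -9 + (4 + n)/(O + n) (a(O, n) = -9 + (n + 4)/(O + n) = -9 + (4 + n)/(O + n))
W(y) = -89 + y**2 - 28*y/3 (W(y) = (y**2 + ((4 - 9*(-12) - 8*0)/(-12 + 0))*y) - 89 = (y**2 + ((4 + 108 + 0)/(-12))*y) - 89 = (y**2 + (-1/12*112)*y) - 89 = (y**2 - 28*y/3) - 89 = -89 + y**2 - 28*y/3)
-11809 - W(Q(-1)) = -11809 - (-89 + (7 - 2*(-1))**2 - 28*(7 - 2*(-1))/3) = -11809 - (-89 + (7 + 2)**2 - 28*(7 + 2)/3) = -11809 - (-89 + 9**2 - 28/3*9) = -11809 - (-89 + 81 - 84) = -11809 - 1*(-92) = -11809 + 92 = -11717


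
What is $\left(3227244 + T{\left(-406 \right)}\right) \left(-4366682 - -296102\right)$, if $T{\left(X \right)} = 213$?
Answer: $-13137621915060$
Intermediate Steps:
$\left(3227244 + T{\left(-406 \right)}\right) \left(-4366682 - -296102\right) = \left(3227244 + 213\right) \left(-4366682 - -296102\right) = 3227457 \left(-4366682 + 296102\right) = 3227457 \left(-4070580\right) = -13137621915060$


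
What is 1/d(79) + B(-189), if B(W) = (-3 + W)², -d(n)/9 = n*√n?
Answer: 36864 - √79/56169 ≈ 36864.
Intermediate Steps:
d(n) = -9*n^(3/2) (d(n) = -9*n*√n = -9*n^(3/2))
1/d(79) + B(-189) = 1/(-711*√79) + (-3 - 189)² = 1/(-711*√79) + (-192)² = 1/(-711*√79) + 36864 = -√79/56169 + 36864 = 36864 - √79/56169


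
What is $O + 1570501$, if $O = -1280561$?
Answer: $289940$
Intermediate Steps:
$O + 1570501 = -1280561 + 1570501 = 289940$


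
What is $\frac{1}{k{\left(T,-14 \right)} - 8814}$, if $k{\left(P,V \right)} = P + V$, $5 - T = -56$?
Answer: $- \frac{1}{8767} \approx -0.00011406$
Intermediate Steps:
$T = 61$ ($T = 5 - -56 = 5 + 56 = 61$)
$\frac{1}{k{\left(T,-14 \right)} - 8814} = \frac{1}{\left(61 - 14\right) - 8814} = \frac{1}{47 - 8814} = \frac{1}{-8767} = - \frac{1}{8767}$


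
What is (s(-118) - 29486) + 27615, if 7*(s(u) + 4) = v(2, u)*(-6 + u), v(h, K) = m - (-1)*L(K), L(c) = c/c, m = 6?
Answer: -1999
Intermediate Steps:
L(c) = 1
v(h, K) = 7 (v(h, K) = 6 - (-1) = 6 - 1*(-1) = 6 + 1 = 7)
s(u) = -10 + u (s(u) = -4 + (7*(-6 + u))/7 = -4 + (-42 + 7*u)/7 = -4 + (-6 + u) = -10 + u)
(s(-118) - 29486) + 27615 = ((-10 - 118) - 29486) + 27615 = (-128 - 29486) + 27615 = -29614 + 27615 = -1999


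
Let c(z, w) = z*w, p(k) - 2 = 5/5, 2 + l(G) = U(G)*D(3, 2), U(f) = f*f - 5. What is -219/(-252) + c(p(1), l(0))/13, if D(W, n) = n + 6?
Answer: -9635/1092 ≈ -8.8233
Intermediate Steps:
U(f) = -5 + f² (U(f) = f² - 5 = -5 + f²)
D(W, n) = 6 + n
l(G) = -42 + 8*G² (l(G) = -2 + (-5 + G²)*(6 + 2) = -2 + (-5 + G²)*8 = -2 + (-40 + 8*G²) = -42 + 8*G²)
p(k) = 3 (p(k) = 2 + 5/5 = 2 + 5*(⅕) = 2 + 1 = 3)
c(z, w) = w*z
-219/(-252) + c(p(1), l(0))/13 = -219/(-252) + ((-42 + 8*0²)*3)/13 = -219*(-1/252) + ((-42 + 8*0)*3)*(1/13) = 73/84 + ((-42 + 0)*3)*(1/13) = 73/84 - 42*3*(1/13) = 73/84 - 126*1/13 = 73/84 - 126/13 = -9635/1092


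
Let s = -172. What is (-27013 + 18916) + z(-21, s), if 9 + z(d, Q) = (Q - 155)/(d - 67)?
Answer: -713001/88 ≈ -8102.3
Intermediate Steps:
z(d, Q) = -9 + (-155 + Q)/(-67 + d) (z(d, Q) = -9 + (Q - 155)/(d - 67) = -9 + (-155 + Q)/(-67 + d))
(-27013 + 18916) + z(-21, s) = (-27013 + 18916) + (448 - 172 - 9*(-21))/(-67 - 21) = -8097 + (448 - 172 + 189)/(-88) = -8097 - 1/88*465 = -8097 - 465/88 = -713001/88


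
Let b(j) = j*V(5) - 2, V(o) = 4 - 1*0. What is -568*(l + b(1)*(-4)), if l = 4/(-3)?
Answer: 15904/3 ≈ 5301.3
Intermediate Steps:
V(o) = 4 (V(o) = 4 + 0 = 4)
l = -4/3 (l = 4*(-1/3) = -4/3 ≈ -1.3333)
b(j) = -2 + 4*j (b(j) = j*4 - 2 = 4*j - 2 = -2 + 4*j)
-568*(l + b(1)*(-4)) = -568*(-4/3 + (-2 + 4*1)*(-4)) = -568*(-4/3 + (-2 + 4)*(-4)) = -568*(-4/3 + 2*(-4)) = -568*(-4/3 - 8) = -568*(-28/3) = 15904/3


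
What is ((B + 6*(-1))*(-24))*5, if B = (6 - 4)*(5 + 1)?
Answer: -720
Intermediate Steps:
B = 12 (B = 2*6 = 12)
((B + 6*(-1))*(-24))*5 = ((12 + 6*(-1))*(-24))*5 = ((12 - 6)*(-24))*5 = (6*(-24))*5 = -144*5 = -720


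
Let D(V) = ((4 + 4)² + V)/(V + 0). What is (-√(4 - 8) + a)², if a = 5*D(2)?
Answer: 27221 - 660*I ≈ 27221.0 - 660.0*I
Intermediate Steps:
D(V) = (64 + V)/V (D(V) = (8² + V)/V = (64 + V)/V)
a = 165 (a = 5*((64 + 2)/2) = 5*((½)*66) = 5*33 = 165)
(-√(4 - 8) + a)² = (-√(4 - 8) + 165)² = (-√(-4) + 165)² = (-2*I + 165)² = (165 - 2*I)²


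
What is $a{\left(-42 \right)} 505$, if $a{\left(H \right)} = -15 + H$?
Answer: $-28785$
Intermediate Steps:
$a{\left(-42 \right)} 505 = \left(-15 - 42\right) 505 = \left(-57\right) 505 = -28785$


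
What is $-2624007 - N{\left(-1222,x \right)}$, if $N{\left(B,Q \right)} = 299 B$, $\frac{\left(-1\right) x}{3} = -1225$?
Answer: $-2258629$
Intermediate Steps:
$x = 3675$ ($x = \left(-3\right) \left(-1225\right) = 3675$)
$-2624007 - N{\left(-1222,x \right)} = -2624007 - 299 \left(-1222\right) = -2624007 - -365378 = -2624007 + 365378 = -2258629$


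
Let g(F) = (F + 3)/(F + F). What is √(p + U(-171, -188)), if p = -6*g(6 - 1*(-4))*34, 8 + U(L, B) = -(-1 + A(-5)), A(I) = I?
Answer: I*√3365/5 ≈ 11.602*I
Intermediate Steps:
g(F) = (3 + F)/(2*F) (g(F) = (3 + F)/((2*F)) = (3 + F)*(1/(2*F)) = (3 + F)/(2*F))
U(L, B) = -2 (U(L, B) = -8 - (-1 - 5) = -8 - 1*(-6) = -8 + 6 = -2)
p = -663/5 (p = -3*(3 + (6 - 1*(-4)))/(6 - 1*(-4))*34 = -3*(3 + (6 + 4))/(6 + 4)*34 = -3*(3 + 10)/10*34 = -3*13/10*34 = -6*13/20*34 = -39/10*34 = -663/5 ≈ -132.60)
√(p + U(-171, -188)) = √(-663/5 - 2) = √(-673/5) = I*√3365/5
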